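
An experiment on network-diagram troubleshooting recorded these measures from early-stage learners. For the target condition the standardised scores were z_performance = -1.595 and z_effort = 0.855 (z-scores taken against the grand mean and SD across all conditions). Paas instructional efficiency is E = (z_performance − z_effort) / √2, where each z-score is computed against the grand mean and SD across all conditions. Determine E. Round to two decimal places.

z_P − z_E = -1.595 − 0.855 = -2.4500.
E = -2.4500 / √2 = -2.4500 / 1.41421 = -1.7324 ≈ -1.73.

-1.73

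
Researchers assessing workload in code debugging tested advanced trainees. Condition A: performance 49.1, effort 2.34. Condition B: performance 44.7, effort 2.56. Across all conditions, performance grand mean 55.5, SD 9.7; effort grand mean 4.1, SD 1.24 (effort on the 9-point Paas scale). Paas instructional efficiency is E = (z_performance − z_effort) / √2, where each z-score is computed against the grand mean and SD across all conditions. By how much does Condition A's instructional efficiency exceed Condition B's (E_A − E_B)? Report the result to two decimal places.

0.45

Condition A: z_P = (49.1 − 55.5)/9.7 = -0.6598; z_E = (2.34 − 4.1)/1.24 = -1.4194; E_A = (-0.6598 − (-1.4194))/√2 = 0.5371.
Condition B: z_P = (44.7 − 55.5)/9.7 = -1.1134; z_E = (2.56 − 4.1)/1.24 = -1.2419; E_B = (-1.1134 − (-1.2419))/√2 = 0.0909.
E_A − E_B = 0.5371 − 0.0909 = 0.4462 ≈ 0.45.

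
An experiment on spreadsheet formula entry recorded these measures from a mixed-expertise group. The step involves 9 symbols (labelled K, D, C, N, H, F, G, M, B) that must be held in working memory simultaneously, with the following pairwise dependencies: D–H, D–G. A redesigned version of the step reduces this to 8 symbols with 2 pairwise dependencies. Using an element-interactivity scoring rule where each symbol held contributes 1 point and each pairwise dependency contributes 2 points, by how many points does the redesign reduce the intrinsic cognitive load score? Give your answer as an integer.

Original: 9 × 1 + 2 × 2 = 9 + 4 = 13.
Redesigned: 8 × 1 + 2 × 2 = 8 + 4 = 12.
Reduction = 13 − 12 = 1.

1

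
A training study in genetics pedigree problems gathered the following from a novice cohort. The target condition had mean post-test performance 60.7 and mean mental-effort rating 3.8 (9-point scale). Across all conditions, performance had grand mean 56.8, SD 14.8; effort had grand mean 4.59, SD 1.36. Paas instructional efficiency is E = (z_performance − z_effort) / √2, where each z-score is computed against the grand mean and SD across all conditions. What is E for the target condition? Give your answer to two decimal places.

0.60

z_performance = (60.7 − 56.8) / 14.8 = 3.9000 / 14.8 = 0.2635.
z_effort = (3.8 − 4.59) / 1.36 = -0.7900 / 1.36 = -0.5809.
z_P − z_E = 0.2635 − (-0.5809) = 0.8444.
E = 0.8444 / √2 = 0.8444 / 1.41421 = 0.5971 ≈ 0.60.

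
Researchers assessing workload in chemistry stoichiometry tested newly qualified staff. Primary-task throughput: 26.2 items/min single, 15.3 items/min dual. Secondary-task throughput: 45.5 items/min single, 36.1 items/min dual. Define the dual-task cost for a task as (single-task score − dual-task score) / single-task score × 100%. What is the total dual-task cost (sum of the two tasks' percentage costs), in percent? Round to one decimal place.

Primary cost = (26.2 − 15.3) / 26.2 × 100% = 41.6031%.
Secondary cost = (45.5 − 36.1) / 45.5 × 100% = 20.6593%.
Total = 41.6031% + 20.6593% = 62.2624% ≈ 62.3%.

62.3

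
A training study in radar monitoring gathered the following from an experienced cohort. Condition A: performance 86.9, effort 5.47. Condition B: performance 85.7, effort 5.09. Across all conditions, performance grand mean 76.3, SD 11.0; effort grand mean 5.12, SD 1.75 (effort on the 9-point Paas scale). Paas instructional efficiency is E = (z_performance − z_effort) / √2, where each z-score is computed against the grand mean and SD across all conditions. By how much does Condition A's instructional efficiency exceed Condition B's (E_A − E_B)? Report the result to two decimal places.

Condition A: z_P = (86.9 − 76.3)/11.0 = 0.9636; z_E = (5.47 − 5.12)/1.75 = 0.2000; E_A = (0.9636 − 0.2000)/√2 = 0.5399.
Condition B: z_P = (85.7 − 76.3)/11.0 = 0.8545; z_E = (5.09 − 5.12)/1.75 = -0.0171; E_B = (0.8545 − (-0.0171))/√2 = 0.6163.
E_A − E_B = 0.5399 − 0.6163 = -0.0764 ≈ -0.08.

-0.08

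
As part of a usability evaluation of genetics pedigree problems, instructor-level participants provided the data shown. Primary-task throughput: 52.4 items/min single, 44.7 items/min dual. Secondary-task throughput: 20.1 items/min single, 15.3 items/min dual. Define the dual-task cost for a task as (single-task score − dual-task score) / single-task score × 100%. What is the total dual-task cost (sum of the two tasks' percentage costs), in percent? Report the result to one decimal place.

38.6

Primary cost = (52.4 − 44.7) / 52.4 × 100% = 14.6947%.
Secondary cost = (20.1 − 15.3) / 20.1 × 100% = 23.8806%.
Total = 14.6947% + 23.8806% = 38.5753% ≈ 38.6%.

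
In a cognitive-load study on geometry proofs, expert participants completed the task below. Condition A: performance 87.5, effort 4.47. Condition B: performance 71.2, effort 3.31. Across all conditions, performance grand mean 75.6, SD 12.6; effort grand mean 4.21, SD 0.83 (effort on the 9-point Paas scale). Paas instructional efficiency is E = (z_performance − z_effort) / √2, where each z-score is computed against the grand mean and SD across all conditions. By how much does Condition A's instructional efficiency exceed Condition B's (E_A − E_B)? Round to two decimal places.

Condition A: z_P = (87.5 − 75.6)/12.6 = 0.9444; z_E = (4.47 − 4.21)/0.83 = 0.3133; E_A = (0.9444 − 0.3133)/√2 = 0.4463.
Condition B: z_P = (71.2 − 75.6)/12.6 = -0.3492; z_E = (3.31 − 4.21)/0.83 = -1.0843; E_B = (-0.3492 − (-1.0843))/√2 = 0.5198.
E_A − E_B = 0.4463 − 0.5198 = -0.0735 ≈ -0.07.

-0.07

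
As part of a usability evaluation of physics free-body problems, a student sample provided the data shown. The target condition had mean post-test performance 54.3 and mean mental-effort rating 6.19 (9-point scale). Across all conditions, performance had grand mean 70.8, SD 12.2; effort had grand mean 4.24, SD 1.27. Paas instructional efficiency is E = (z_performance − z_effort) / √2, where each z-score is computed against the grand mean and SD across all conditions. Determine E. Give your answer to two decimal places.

-2.04

z_performance = (54.3 − 70.8) / 12.2 = -16.5000 / 12.2 = -1.3525.
z_effort = (6.19 − 4.24) / 1.27 = 1.9500 / 1.27 = 1.5354.
z_P − z_E = -1.3525 − 1.5354 = -2.8879.
E = -2.8879 / √2 = -2.8879 / 1.41421 = -2.0421 ≈ -2.04.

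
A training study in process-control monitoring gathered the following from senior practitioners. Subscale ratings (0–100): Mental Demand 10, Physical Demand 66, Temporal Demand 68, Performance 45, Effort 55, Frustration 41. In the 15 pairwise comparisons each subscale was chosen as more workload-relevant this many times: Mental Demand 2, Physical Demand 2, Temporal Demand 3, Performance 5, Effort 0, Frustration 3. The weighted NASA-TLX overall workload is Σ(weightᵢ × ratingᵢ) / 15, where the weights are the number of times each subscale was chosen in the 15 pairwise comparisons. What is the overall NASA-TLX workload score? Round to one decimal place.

46.9

The tallies are the weights (they sum to 15).
Weighted sum = 2·10 + 2·66 + 3·68 + 5·45 + 0·55 + 3·41
            = 20 + 132 + 204 + 225 + 0 + 123 = 704.
Overall workload = 704 / 15 = 46.9333 ≈ 46.9.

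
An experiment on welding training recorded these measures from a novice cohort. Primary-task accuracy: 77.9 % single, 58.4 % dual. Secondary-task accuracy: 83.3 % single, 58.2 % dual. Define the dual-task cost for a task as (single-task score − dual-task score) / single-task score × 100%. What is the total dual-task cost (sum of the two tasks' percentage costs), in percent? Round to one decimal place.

55.2

Primary cost = (77.9 − 58.4) / 77.9 × 100% = 25.0321%.
Secondary cost = (83.3 − 58.2) / 83.3 × 100% = 30.1321%.
Total = 25.0321% + 30.1321% = 55.1642% ≈ 55.2%.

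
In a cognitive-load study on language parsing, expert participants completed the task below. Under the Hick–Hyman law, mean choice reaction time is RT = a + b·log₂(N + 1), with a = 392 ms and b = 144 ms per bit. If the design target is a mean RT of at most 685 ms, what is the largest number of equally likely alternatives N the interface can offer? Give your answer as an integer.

3

Set 392 + 144·log₂(N + 1) ≤ 685.
log₂(N + 1) ≤ (685 − 392) / 144 = 2.0347.
N + 1 ≤ 2^2.0347 = 4.0974.
N ≤ 3.0974, so the largest integer N is 3.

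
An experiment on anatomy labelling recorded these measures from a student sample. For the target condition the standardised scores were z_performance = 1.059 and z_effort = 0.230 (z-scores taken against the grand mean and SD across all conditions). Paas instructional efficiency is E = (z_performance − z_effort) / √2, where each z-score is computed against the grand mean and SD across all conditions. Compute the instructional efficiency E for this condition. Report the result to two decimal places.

0.59

z_P − z_E = 1.059 − 0.230 = 0.8290.
E = 0.8290 / √2 = 0.8290 / 1.41421 = 0.5862 ≈ 0.59.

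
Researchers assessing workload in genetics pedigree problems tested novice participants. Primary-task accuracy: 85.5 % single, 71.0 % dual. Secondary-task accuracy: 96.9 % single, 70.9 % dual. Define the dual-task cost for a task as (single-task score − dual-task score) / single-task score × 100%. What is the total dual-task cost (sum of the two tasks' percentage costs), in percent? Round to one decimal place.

43.8

Primary cost = (85.5 − 71.0) / 85.5 × 100% = 16.9591%.
Secondary cost = (96.9 − 70.9) / 96.9 × 100% = 26.8318%.
Total = 16.9591% + 26.8318% = 43.7909% ≈ 43.8%.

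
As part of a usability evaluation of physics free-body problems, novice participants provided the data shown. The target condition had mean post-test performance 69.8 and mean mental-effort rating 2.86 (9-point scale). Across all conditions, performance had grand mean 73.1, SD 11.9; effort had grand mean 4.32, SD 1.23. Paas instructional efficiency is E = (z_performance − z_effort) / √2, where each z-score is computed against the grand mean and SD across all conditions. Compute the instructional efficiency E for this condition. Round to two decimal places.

z_performance = (69.8 − 73.1) / 11.9 = -3.3000 / 11.9 = -0.2773.
z_effort = (2.86 − 4.32) / 1.23 = -1.4600 / 1.23 = -1.1870.
z_P − z_E = -0.2773 − (-1.1870) = 0.9097.
E = 0.9097 / √2 = 0.9097 / 1.41421 = 0.6433 ≈ 0.64.

0.64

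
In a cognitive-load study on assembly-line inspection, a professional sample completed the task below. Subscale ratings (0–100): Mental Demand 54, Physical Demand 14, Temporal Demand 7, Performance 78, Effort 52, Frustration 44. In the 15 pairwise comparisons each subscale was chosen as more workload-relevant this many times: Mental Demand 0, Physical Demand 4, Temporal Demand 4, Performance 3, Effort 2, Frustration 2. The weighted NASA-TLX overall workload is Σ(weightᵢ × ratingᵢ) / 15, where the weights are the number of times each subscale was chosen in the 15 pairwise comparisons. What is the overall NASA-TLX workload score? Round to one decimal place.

The tallies are the weights (they sum to 15).
Weighted sum = 0·54 + 4·14 + 4·7 + 3·78 + 2·52 + 2·44
            = 0 + 56 + 28 + 234 + 104 + 88 = 510.
Overall workload = 510 / 15 = 34.0000 ≈ 34.0.

34.0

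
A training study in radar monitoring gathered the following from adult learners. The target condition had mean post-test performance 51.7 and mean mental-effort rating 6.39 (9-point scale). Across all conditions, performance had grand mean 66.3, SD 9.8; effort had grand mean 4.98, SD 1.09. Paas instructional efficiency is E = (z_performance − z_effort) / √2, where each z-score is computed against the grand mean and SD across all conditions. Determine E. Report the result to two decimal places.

-1.97

z_performance = (51.7 − 66.3) / 9.8 = -14.6000 / 9.8 = -1.4898.
z_effort = (6.39 − 4.98) / 1.09 = 1.4100 / 1.09 = 1.2936.
z_P − z_E = -1.4898 − 1.2936 = -2.7834.
E = -2.7834 / √2 = -2.7834 / 1.41421 = -1.9682 ≈ -1.97.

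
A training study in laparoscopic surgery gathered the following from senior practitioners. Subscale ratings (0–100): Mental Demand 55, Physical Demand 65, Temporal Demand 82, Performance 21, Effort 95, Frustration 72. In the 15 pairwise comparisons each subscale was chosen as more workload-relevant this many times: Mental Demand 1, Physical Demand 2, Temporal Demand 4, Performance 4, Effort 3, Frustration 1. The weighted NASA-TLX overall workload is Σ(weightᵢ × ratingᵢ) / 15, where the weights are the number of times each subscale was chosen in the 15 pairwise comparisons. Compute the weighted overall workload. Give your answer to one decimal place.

63.6

The tallies are the weights (they sum to 15).
Weighted sum = 1·55 + 2·65 + 4·82 + 4·21 + 3·95 + 1·72
            = 55 + 130 + 328 + 84 + 285 + 72 = 954.
Overall workload = 954 / 15 = 63.6000 ≈ 63.6.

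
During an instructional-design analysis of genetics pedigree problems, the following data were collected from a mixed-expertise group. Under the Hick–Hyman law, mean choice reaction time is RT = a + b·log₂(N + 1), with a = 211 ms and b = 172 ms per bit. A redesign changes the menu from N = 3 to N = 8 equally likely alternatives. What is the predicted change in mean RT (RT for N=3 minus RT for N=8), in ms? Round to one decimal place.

RT(3) = 211 + 172·log₂(4) = 211 + 172·2.0000 = 555.0000 ms.
RT(8) = 211 + 172·log₂(9) = 211 + 172·3.1699 = 756.2228 ms.
Difference = 555.0000 − 756.2228 = -201.2228 ≈ -201.2 ms.

-201.2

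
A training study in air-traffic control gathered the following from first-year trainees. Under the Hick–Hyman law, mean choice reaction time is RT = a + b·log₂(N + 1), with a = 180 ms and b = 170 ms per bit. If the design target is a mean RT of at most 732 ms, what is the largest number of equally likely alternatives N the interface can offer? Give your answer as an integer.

Set 180 + 170·log₂(N + 1) ≤ 732.
log₂(N + 1) ≤ (732 − 180) / 170 = 3.2471.
N + 1 ≤ 2^3.2471 = 9.4946.
N ≤ 8.4946, so the largest integer N is 8.

8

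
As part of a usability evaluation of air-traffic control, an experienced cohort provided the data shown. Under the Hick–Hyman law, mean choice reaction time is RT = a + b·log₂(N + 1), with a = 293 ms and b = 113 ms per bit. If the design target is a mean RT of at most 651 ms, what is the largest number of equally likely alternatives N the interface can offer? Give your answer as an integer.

Set 293 + 113·log₂(N + 1) ≤ 651.
log₂(N + 1) ≤ (651 − 293) / 113 = 3.1681.
N + 1 ≤ 2^3.1681 = 8.9886.
N ≤ 7.9886, so the largest integer N is 7.

7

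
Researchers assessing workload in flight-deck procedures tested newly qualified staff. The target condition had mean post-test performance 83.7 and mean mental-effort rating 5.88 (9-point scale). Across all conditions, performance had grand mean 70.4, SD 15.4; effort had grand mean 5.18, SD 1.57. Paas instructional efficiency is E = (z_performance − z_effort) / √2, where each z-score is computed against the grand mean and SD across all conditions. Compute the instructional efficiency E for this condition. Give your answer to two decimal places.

z_performance = (83.7 − 70.4) / 15.4 = 13.3000 / 15.4 = 0.8636.
z_effort = (5.88 − 5.18) / 1.57 = 0.7000 / 1.57 = 0.4459.
z_P − z_E = 0.8636 − 0.4459 = 0.4177.
E = 0.4177 / √2 = 0.4177 / 1.41421 = 0.2954 ≈ 0.30.

0.30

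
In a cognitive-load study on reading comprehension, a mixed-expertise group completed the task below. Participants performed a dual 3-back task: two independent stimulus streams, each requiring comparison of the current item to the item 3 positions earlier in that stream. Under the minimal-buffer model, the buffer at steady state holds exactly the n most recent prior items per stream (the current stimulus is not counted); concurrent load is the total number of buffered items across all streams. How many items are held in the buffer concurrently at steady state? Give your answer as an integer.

Each stream's buffer holds its 3 most recent prior items.
Two independent streams: 2 × 3 = 6 buffered items at steady state.

6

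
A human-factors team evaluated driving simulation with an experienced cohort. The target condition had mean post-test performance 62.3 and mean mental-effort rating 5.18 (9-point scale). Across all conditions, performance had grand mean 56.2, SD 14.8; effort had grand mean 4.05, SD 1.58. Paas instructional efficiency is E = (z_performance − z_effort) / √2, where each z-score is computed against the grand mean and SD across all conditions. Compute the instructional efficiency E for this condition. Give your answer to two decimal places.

z_performance = (62.3 − 56.2) / 14.8 = 6.1000 / 14.8 = 0.4122.
z_effort = (5.18 − 4.05) / 1.58 = 1.1300 / 1.58 = 0.7152.
z_P − z_E = 0.4122 − 0.7152 = -0.3030.
E = -0.3030 / √2 = -0.3030 / 1.41421 = -0.2143 ≈ -0.21.

-0.21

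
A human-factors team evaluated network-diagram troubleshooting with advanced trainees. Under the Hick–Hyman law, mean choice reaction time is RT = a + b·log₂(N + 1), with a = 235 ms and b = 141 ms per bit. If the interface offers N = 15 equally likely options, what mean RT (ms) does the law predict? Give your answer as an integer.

log₂(15 + 1) = log₂(16) = 4.0000.
RT = 235 + 141 × 4.0000 = 235 + 564.0000 = 799.0000 ms.
≈ 799 ms.

799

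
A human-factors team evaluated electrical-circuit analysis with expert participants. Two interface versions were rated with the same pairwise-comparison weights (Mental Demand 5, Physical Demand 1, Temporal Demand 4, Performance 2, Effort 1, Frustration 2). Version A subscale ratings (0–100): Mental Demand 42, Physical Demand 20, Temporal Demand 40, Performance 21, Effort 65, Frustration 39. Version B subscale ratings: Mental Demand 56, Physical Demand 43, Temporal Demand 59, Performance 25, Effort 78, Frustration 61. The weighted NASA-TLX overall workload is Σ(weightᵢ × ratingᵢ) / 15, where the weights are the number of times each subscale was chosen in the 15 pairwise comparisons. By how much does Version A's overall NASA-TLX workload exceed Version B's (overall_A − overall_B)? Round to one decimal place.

Version A weighted sum = 5·42 + 1·20 + 4·40 + 2·21 + 1·65 + 2·39 = 210 + 20 + 160 + 42 + 65 + 78 = 575; overall_A = 575/15 = 38.3333.
Version B weighted sum = 5·56 + 1·43 + 4·59 + 2·25 + 1·78 + 2·61 = 280 + 43 + 236 + 50 + 78 + 122 = 809; overall_B = 809/15 = 53.9333.
Difference = 38.3333 − 53.9333 = -15.6000 ≈ -15.6.

-15.6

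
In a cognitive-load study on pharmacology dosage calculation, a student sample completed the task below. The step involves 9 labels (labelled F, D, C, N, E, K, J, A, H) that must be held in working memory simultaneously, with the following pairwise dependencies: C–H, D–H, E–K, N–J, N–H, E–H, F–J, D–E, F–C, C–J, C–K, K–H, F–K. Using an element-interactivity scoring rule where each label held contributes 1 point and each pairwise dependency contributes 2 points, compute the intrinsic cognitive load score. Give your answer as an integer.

Count of labels held simultaneously: 9.
Count of pairwise dependencies listed: 13.
Element contribution: 9 × 1 = 9.
Interaction contribution: 13 × 2 = 26.
Intrinsic load = 9 + 26 = 35.

35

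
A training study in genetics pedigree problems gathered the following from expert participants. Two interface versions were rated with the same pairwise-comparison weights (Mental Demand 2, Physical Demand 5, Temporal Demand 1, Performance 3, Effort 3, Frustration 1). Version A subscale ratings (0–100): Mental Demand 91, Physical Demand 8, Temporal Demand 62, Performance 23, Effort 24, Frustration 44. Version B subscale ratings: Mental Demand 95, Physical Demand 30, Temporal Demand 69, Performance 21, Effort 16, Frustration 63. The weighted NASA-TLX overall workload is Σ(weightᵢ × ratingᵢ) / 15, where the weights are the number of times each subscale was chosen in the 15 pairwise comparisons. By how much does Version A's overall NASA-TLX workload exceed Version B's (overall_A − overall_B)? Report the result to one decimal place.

Version A weighted sum = 2·91 + 5·8 + 1·62 + 3·23 + 3·24 + 1·44 = 182 + 40 + 62 + 69 + 72 + 44 = 469; overall_A = 469/15 = 31.2667.
Version B weighted sum = 2·95 + 5·30 + 1·69 + 3·21 + 3·16 + 1·63 = 190 + 150 + 69 + 63 + 48 + 63 = 583; overall_B = 583/15 = 38.8667.
Difference = 31.2667 − 38.8667 = -7.6000 ≈ -7.6.

-7.6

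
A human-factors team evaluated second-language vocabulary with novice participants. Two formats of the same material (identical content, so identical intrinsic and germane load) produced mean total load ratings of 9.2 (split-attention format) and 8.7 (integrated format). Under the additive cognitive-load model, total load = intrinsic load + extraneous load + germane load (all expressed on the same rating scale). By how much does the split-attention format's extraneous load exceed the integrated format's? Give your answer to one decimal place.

0.5

Intrinsic and germane load are equal across formats, so the difference in total load equals the difference in extraneous load.
Extraneous-load difference = 9.2 − 8.7 = 0.5.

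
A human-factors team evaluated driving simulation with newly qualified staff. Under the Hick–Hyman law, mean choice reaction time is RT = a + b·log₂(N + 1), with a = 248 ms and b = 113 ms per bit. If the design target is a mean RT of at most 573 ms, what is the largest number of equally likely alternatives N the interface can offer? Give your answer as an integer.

Set 248 + 113·log₂(N + 1) ≤ 573.
log₂(N + 1) ≤ (573 − 248) / 113 = 2.8761.
N + 1 ≤ 2^2.8761 = 7.3416.
N ≤ 6.3416, so the largest integer N is 6.

6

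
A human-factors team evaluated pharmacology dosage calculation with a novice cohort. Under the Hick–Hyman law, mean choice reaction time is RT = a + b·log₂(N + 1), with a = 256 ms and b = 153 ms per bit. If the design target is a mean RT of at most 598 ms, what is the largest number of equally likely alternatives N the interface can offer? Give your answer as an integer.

3

Set 256 + 153·log₂(N + 1) ≤ 598.
log₂(N + 1) ≤ (598 − 256) / 153 = 2.2353.
N + 1 ≤ 2^2.2353 = 4.7086.
N ≤ 3.7086, so the largest integer N is 3.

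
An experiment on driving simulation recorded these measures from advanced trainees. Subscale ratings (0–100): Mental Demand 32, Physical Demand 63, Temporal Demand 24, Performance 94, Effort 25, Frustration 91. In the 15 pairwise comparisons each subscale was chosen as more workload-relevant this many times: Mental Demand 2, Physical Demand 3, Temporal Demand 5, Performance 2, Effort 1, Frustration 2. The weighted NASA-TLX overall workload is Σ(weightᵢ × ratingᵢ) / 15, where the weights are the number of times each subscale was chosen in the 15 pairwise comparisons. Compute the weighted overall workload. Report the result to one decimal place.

51.2

The tallies are the weights (they sum to 15).
Weighted sum = 2·32 + 3·63 + 5·24 + 2·94 + 1·25 + 2·91
            = 64 + 189 + 120 + 188 + 25 + 182 = 768.
Overall workload = 768 / 15 = 51.2000 ≈ 51.2.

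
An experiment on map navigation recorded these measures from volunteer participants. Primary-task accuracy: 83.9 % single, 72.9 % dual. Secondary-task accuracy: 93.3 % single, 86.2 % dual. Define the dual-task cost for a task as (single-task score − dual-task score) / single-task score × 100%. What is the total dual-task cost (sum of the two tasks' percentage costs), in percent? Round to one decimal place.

Primary cost = (83.9 − 72.9) / 83.9 × 100% = 13.1108%.
Secondary cost = (93.3 − 86.2) / 93.3 × 100% = 7.6099%.
Total = 13.1108% + 7.6099% = 20.7207% ≈ 20.7%.

20.7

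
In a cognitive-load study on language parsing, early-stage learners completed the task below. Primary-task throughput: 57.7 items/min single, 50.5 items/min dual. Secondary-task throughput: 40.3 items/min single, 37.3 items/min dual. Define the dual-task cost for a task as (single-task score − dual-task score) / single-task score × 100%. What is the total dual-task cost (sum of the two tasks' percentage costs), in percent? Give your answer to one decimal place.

19.9

Primary cost = (57.7 − 50.5) / 57.7 × 100% = 12.4783%.
Secondary cost = (40.3 − 37.3) / 40.3 × 100% = 7.4442%.
Total = 12.4783% + 7.4442% = 19.9225% ≈ 19.9%.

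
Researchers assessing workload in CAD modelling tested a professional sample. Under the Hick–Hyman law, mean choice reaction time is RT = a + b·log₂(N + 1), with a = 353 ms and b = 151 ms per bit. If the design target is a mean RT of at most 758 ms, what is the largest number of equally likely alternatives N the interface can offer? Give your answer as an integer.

5

Set 353 + 151·log₂(N + 1) ≤ 758.
log₂(N + 1) ≤ (758 − 353) / 151 = 2.6821.
N + 1 ≤ 2^2.6821 = 6.4179.
N ≤ 5.4179, so the largest integer N is 5.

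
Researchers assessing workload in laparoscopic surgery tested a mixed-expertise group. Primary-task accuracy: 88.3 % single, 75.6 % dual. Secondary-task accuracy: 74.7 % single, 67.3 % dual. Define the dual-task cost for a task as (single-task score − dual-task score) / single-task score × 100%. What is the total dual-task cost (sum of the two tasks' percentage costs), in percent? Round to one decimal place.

Primary cost = (88.3 − 75.6) / 88.3 × 100% = 14.3828%.
Secondary cost = (74.7 − 67.3) / 74.7 × 100% = 9.9063%.
Total = 14.3828% + 9.9063% = 24.2891% ≈ 24.3%.

24.3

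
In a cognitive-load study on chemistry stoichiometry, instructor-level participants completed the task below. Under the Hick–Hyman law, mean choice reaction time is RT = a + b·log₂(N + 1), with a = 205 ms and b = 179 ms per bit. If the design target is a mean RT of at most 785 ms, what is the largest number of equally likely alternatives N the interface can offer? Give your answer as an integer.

Set 205 + 179·log₂(N + 1) ≤ 785.
log₂(N + 1) ≤ (785 − 205) / 179 = 3.2402.
N + 1 ≤ 2^3.2402 = 9.4493.
N ≤ 8.4493, so the largest integer N is 8.

8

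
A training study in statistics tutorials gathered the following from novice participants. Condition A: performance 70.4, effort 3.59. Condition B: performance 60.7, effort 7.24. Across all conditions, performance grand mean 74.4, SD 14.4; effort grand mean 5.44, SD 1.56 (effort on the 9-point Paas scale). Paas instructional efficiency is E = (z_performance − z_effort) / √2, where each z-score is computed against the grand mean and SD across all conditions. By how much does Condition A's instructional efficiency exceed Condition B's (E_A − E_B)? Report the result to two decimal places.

2.13

Condition A: z_P = (70.4 − 74.4)/14.4 = -0.2778; z_E = (3.59 − 5.44)/1.56 = -1.1859; E_A = (-0.2778 − (-1.1859))/√2 = 0.6421.
Condition B: z_P = (60.7 − 74.4)/14.4 = -0.9514; z_E = (7.24 − 5.44)/1.56 = 1.1538; E_B = (-0.9514 − 1.1538)/√2 = -1.4886.
E_A − E_B = 0.6421 − (-1.4886) = 2.1307 ≈ 2.13.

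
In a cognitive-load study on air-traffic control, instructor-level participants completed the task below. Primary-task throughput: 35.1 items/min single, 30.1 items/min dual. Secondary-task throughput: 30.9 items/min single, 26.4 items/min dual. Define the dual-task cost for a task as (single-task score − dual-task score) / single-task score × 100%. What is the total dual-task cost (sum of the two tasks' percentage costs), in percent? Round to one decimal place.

28.8

Primary cost = (35.1 − 30.1) / 35.1 × 100% = 14.2450%.
Secondary cost = (30.9 − 26.4) / 30.9 × 100% = 14.5631%.
Total = 14.2450% + 14.5631% = 28.8081% ≈ 28.8%.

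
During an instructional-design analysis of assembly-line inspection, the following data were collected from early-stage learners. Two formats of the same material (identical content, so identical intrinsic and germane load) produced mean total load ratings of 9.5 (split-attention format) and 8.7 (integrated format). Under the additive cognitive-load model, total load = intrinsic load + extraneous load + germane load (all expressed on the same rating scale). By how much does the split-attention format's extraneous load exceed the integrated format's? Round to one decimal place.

Intrinsic and germane load are equal across formats, so the difference in total load equals the difference in extraneous load.
Extraneous-load difference = 9.5 − 8.7 = 0.8.

0.8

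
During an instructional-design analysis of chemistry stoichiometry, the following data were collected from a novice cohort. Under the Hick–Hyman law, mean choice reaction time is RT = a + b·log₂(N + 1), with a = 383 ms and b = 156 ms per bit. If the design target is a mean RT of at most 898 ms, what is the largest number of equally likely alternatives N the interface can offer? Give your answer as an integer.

8

Set 383 + 156·log₂(N + 1) ≤ 898.
log₂(N + 1) ≤ (898 − 383) / 156 = 3.3013.
N + 1 ≤ 2^3.3013 = 9.8580.
N ≤ 8.8580, so the largest integer N is 8.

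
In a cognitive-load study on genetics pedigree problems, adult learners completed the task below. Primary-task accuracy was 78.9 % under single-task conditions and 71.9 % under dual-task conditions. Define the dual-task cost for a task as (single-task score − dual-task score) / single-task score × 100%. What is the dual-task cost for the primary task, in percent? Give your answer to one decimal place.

Cost = (78.9 − 71.9) / 78.9 × 100%
     = 7.0000 / 78.9 × 100% = 8.8720%.
≈ 8.9%.

8.9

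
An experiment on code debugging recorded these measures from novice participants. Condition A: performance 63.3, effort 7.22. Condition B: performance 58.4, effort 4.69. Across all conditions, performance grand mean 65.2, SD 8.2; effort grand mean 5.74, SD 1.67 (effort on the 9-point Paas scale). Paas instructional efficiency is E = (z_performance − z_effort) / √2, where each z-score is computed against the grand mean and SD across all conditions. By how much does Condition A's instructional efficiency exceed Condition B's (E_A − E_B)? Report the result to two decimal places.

-0.65

Condition A: z_P = (63.3 − 65.2)/8.2 = -0.2317; z_E = (7.22 − 5.74)/1.67 = 0.8862; E_A = (-0.2317 − 0.8862)/√2 = -0.7905.
Condition B: z_P = (58.4 − 65.2)/8.2 = -0.8293; z_E = (4.69 − 5.74)/1.67 = -0.6287; E_B = (-0.8293 − (-0.6287))/√2 = -0.1418.
E_A − E_B = -0.7905 − (-0.1418) = -0.6487 ≈ -0.65.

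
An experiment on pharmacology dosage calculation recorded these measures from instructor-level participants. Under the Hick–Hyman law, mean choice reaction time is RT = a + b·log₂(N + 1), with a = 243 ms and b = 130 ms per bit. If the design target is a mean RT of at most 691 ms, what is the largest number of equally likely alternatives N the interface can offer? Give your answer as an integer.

9

Set 243 + 130·log₂(N + 1) ≤ 691.
log₂(N + 1) ≤ (691 − 243) / 130 = 3.4462.
N + 1 ≤ 2^3.4462 = 10.8996.
N ≤ 9.8996, so the largest integer N is 9.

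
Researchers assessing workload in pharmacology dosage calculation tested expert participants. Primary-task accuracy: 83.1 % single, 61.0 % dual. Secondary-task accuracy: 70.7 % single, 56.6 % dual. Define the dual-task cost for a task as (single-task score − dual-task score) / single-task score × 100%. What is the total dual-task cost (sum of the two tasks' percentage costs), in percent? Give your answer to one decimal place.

46.5

Primary cost = (83.1 − 61.0) / 83.1 × 100% = 26.5945%.
Secondary cost = (70.7 − 56.6) / 70.7 × 100% = 19.9434%.
Total = 26.5945% + 19.9434% = 46.5379% ≈ 46.5%.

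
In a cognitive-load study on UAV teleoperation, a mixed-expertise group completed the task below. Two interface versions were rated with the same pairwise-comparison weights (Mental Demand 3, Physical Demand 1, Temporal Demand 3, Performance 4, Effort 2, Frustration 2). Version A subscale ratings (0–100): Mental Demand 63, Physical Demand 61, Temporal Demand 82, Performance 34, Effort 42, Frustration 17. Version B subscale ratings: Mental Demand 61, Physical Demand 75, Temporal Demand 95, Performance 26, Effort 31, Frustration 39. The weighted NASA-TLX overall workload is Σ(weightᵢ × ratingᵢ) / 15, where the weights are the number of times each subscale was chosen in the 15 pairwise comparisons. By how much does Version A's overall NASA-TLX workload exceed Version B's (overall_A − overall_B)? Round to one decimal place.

-2.5

Version A weighted sum = 3·63 + 1·61 + 3·82 + 4·34 + 2·42 + 2·17 = 189 + 61 + 246 + 136 + 84 + 34 = 750; overall_A = 750/15 = 50.0000.
Version B weighted sum = 3·61 + 1·75 + 3·95 + 4·26 + 2·31 + 2·39 = 183 + 75 + 285 + 104 + 62 + 78 = 787; overall_B = 787/15 = 52.4667.
Difference = 50.0000 − 52.4667 = -2.4667 ≈ -2.5.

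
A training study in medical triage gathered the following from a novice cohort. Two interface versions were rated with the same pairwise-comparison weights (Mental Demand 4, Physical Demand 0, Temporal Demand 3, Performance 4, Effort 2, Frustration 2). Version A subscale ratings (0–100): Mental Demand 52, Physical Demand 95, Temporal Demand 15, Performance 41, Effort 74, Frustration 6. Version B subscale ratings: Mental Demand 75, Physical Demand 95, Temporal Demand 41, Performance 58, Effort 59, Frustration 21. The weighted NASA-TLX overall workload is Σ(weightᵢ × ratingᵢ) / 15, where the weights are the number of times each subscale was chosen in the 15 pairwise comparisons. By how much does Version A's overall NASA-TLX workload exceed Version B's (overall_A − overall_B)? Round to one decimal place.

-15.9

Version A weighted sum = 4·52 + 0·95 + 3·15 + 4·41 + 2·74 + 2·6 = 208 + 0 + 45 + 164 + 148 + 12 = 577; overall_A = 577/15 = 38.4667.
Version B weighted sum = 4·75 + 0·95 + 3·41 + 4·58 + 2·59 + 2·21 = 300 + 0 + 123 + 232 + 118 + 42 = 815; overall_B = 815/15 = 54.3333.
Difference = 38.4667 − 54.3333 = -15.8666 ≈ -15.9.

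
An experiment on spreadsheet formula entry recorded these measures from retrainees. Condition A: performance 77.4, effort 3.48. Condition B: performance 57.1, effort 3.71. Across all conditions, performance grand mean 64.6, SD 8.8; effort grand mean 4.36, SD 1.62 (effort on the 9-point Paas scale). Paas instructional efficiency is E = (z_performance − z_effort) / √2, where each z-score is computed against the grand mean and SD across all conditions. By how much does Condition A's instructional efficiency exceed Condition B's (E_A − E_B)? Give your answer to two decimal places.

Condition A: z_P = (77.4 − 64.6)/8.8 = 1.4545; z_E = (3.48 − 4.36)/1.62 = -0.5432; E_A = (1.4545 − (-0.5432))/√2 = 1.4126.
Condition B: z_P = (57.1 − 64.6)/8.8 = -0.8523; z_E = (3.71 − 4.36)/1.62 = -0.4012; E_B = (-0.8523 − (-0.4012))/√2 = -0.3190.
E_A − E_B = 1.4126 − (-0.3190) = 1.7316 ≈ 1.73.

1.73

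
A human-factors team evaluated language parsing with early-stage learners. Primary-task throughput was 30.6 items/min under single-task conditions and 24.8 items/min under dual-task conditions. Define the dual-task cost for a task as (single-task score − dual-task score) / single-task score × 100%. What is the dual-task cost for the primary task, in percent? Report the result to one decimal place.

19.0

Cost = (30.6 − 24.8) / 30.6 × 100%
     = 5.8000 / 30.6 × 100% = 18.9542%.
≈ 19.0%.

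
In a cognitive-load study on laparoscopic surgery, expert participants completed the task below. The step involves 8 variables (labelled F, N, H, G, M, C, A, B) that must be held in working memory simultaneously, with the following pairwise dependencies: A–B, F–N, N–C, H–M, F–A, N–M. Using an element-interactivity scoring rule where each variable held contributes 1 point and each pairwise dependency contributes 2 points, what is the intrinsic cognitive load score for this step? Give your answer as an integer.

Count of variables held simultaneously: 8.
Count of pairwise dependencies listed: 6.
Element contribution: 8 × 1 = 8.
Interaction contribution: 6 × 2 = 12.
Intrinsic load = 8 + 12 = 20.

20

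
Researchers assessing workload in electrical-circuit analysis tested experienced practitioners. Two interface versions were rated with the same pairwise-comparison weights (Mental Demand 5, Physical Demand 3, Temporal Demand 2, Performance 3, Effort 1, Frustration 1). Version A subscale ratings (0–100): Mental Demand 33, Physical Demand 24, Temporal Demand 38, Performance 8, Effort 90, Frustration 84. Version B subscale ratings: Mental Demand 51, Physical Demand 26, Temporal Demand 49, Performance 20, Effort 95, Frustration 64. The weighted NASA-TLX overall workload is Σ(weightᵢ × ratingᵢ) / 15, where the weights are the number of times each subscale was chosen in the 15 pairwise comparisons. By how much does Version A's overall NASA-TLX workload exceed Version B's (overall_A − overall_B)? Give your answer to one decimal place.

-9.3

Version A weighted sum = 5·33 + 3·24 + 2·38 + 3·8 + 1·90 + 1·84 = 165 + 72 + 76 + 24 + 90 + 84 = 511; overall_A = 511/15 = 34.0667.
Version B weighted sum = 5·51 + 3·26 + 2·49 + 3·20 + 1·95 + 1·64 = 255 + 78 + 98 + 60 + 95 + 64 = 650; overall_B = 650/15 = 43.3333.
Difference = 34.0667 − 43.3333 = -9.2666 ≈ -9.3.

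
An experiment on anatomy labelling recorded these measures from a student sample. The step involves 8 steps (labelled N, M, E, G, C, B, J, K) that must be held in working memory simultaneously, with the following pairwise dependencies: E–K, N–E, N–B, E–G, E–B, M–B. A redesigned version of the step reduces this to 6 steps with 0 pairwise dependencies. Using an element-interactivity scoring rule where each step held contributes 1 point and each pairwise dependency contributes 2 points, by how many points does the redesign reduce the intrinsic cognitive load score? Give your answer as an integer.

14

Original: 8 × 1 + 6 × 2 = 8 + 12 = 20.
Redesigned: 6 × 1 + 0 × 2 = 6 + 0 = 6.
Reduction = 20 − 6 = 14.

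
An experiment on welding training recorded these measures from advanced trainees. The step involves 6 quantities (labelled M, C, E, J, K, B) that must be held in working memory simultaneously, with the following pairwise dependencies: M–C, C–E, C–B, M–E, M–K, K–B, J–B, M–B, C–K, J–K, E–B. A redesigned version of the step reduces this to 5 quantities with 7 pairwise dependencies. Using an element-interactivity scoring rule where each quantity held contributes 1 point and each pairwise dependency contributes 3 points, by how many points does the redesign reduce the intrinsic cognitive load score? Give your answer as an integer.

13

Original: 6 × 1 + 11 × 3 = 6 + 33 = 39.
Redesigned: 5 × 1 + 7 × 3 = 5 + 21 = 26.
Reduction = 39 − 26 = 13.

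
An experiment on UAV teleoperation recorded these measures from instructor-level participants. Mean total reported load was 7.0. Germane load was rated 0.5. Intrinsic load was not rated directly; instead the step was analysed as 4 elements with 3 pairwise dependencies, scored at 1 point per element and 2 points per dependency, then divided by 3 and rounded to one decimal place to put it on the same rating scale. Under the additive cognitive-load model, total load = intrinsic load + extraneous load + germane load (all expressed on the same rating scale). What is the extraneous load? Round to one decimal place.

Intrinsic (element-interactivity): (4 × 1 + 3 × 2) / 3 = 10 / 3 = 3.3333 → 3.3.
extraneous load = total − intrinsic − germane
             = 7.0 − 3.3 − 0.5 = 3.2.

3.2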